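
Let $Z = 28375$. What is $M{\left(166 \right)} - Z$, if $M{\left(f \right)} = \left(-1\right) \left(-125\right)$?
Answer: $-28250$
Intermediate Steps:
$M{\left(f \right)} = 125$
$M{\left(166 \right)} - Z = 125 - 28375 = -28250$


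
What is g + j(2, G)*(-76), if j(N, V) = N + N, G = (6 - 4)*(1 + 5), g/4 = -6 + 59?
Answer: -92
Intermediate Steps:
g = 212 (g = 4*(-6 + 59) = 4*53 = 212)
G = 12 (G = 2*6 = 12)
j(N, V) = 2*N
g + j(2, G)*(-76) = 212 + (2*2)*(-76) = 212 + 4*(-76) = 212 - 304 = -92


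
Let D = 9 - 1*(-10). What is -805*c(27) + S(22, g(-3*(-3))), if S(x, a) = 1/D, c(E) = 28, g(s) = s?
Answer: -428259/19 ≈ -22540.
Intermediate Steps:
D = 19 (D = 9 + 10 = 19)
S(x, a) = 1/19
-805*c(27) + S(22, g(-3*(-3))) = -805*28 + 1/19 = -22540 + 1/19 = -428259/19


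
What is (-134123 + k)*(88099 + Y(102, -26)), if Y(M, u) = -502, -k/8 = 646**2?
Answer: -304193809647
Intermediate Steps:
k = -3338528 (k = -8*646**2 = -8*417316 = -3338528)
(-134123 + k)*(88099 + Y(102, -26)) = (-134123 - 3338528)*(88099 - 502) = -3472651*87597 = -304193809647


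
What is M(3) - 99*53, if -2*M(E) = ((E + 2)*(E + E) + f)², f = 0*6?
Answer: -5697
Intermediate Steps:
f = 0
M(E) = -2*E²*(2 + E)² (M(E) = -((E + 2)*(E + E) + 0)²/2 = -((2 + E)*(2*E) + 0)²/2 = -(2*E*(2 + E) + 0)²/2 = -4*E²*(2 + E)²/2 = -2*E²*(2 + E)²)
M(3) - 99*53 = -2*3²*(2 + 3)² - 99*53 = -2*9*5² - 5247 = -2*9*25 - 5247 = -450 - 5247 = -5697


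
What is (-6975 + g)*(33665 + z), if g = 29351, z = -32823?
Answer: 18840592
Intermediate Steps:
(-6975 + g)*(33665 + z) = (-6975 + 29351)*(33665 - 32823) = 22376*842 = 18840592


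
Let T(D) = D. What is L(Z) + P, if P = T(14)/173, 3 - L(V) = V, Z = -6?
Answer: 1571/173 ≈ 9.0809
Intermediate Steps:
L(V) = 3 - V
P = 14/173 ≈ 0.080925
L(Z) + P = (3 - 1*(-6)) + 14/173 = (3 + 6) + 14/173 = 9 + 14/173 = 1571/173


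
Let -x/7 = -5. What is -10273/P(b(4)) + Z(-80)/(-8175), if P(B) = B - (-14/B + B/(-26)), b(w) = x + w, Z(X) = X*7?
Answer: -1309758746/5210745 ≈ -251.36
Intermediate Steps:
x = 35 (x = -7*(-5) = 35)
Z(X) = 7*X
b(w) = 35 + w
P(B) = 14/B + 27*B/26 (P(B) = B - (-14/B + B*(-1/26)) = B - (-14/B - B/26) = B + (14/B + B/26) = 14/B + 27*B/26)
-10273/P(b(4)) + Z(-80)/(-8175) = -10273/(14/(35 + 4) + 27*(35 + 4)/26) + (7*(-80))/(-8175) = -10273/(14/39 + (27/26)*39) - 560*(-1/8175) = -10273/(14*(1/39) + 81/2) + 112/1635 = -10273/(14/39 + 81/2) + 112/1635 = -10273/3187/78 + 112/1635 = -10273*78/3187 + 112/1635 = -801294/3187 + 112/1635 = -1309758746/5210745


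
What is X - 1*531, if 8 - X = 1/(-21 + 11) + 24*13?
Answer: -8349/10 ≈ -834.90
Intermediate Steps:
X = -3039/10 (X = 8 - (1/(-21 + 11) + 24*13) = 8 - (1/(-10) + 312) = 8 - (-1/10 + 312) = 8 - 1*3119/10 = 8 - 3119/10 = -3039/10 ≈ -303.90)
X - 1*531 = -3039/10 - 1*531 = -3039/10 - 531 = -8349/10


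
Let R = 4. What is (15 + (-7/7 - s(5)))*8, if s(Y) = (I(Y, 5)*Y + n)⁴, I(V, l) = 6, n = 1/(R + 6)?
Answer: -8208401201/1250 ≈ -6.5667e+6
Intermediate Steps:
n = ⅒ (n = 1/(4 + 6) = 1/10 = ⅒ ≈ 0.10000)
s(Y) = (⅒ + 6*Y)⁴ (s(Y) = (6*Y + ⅒)⁴ = (⅒ + 6*Y)⁴)
(15 + (-7/7 - s(5)))*8 = (15 + (-7/7 - (1 + 60*5)⁴/10000))*8 = (15 + (-7*⅐ - (1 + 300)⁴/10000))*8 = (15 + (-1 - 301⁴/10000))*8 = (15 + (-1 - 8208541201/10000))*8 = (15 - 8208551201/10000)*8 = -8208401201/10000*8 = -8208401201/1250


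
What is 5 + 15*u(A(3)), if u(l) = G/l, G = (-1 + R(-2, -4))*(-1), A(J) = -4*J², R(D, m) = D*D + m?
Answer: 55/12 ≈ 4.5833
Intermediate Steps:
R(D, m) = m + D² (R(D, m) = D² + m = m + D²)
G = 1 (G = (-1 + (-4 + (-2)²))*(-1) = (-1 + (-4 + 4))*(-1) = (-1 + 0)*(-1) = -1*(-1) = 1)
u(l) = 1/l
5 + 15*u(A(3)) = 5 + 15/((-4*3²)) = 5 + 15/((-4*9)) = 5 + 15/(-36) = 5 + 15*(-1/36) = 5 - 5/12 = 55/12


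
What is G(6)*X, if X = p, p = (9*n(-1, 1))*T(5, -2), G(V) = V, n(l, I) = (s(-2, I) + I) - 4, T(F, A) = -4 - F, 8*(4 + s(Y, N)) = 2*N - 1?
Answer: 13365/4 ≈ 3341.3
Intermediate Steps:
s(Y, N) = -33/8 + N/4 (s(Y, N) = -4 + (2*N - 1)/8 = -4 + (-1 + 2*N)/8 = -4 + (-⅛ + N/4) = -33/8 + N/4)
n(l, I) = -65/8 + 5*I/4 (n(l, I) = ((-33/8 + I/4) + I) - 4 = (-33/8 + 5*I/4) - 4 = -65/8 + 5*I/4)
p = 4455/8 (p = (9*(-65/8 + (5/4)*1))*(-4 - 1*5) = (9*(-65/8 + 5/4))*(-4 - 5) = (9*(-55/8))*(-9) = -495/8*(-9) = 4455/8 ≈ 556.88)
X = 4455/8 ≈ 556.88
G(6)*X = 6*(4455/8) = 13365/4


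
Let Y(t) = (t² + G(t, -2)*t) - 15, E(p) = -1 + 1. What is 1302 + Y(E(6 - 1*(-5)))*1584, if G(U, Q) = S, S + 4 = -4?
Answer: -22458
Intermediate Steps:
S = -8 (S = -4 - 4 = -8)
G(U, Q) = -8
E(p) = 0
Y(t) = -15 + t² - 8*t (Y(t) = (t² - 8*t) - 15 = -15 + t² - 8*t)
1302 + Y(E(6 - 1*(-5)))*1584 = 1302 + (-15 + 0² - 8*0)*1584 = 1302 + (-15 + 0 + 0)*1584 = 1302 - 15*1584 = 1302 - 23760 = -22458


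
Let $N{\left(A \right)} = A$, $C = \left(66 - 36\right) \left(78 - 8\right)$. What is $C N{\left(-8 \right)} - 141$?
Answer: $-16941$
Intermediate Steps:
$C = 2100$ ($C = 30 \cdot 70 = 2100$)
$C N{\left(-8 \right)} - 141 = 2100 \left(-8\right) - 141 = -16800 - 141 = -16941$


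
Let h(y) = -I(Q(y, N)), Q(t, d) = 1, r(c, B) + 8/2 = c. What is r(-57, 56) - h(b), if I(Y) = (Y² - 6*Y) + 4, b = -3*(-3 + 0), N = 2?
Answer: -62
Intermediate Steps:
r(c, B) = -4 + c
b = 9 (b = -3*(-3) = 9)
I(Y) = 4 + Y² - 6*Y
h(y) = 1 (h(y) = -(4 + 1² - 6*1) = -(4 + 1 - 6) = -1*(-1) = 1)
r(-57, 56) - h(b) = (-4 - 57) - 1*1 = -61 - 1 = -62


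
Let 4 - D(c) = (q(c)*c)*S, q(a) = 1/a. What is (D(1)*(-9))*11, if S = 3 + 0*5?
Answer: -99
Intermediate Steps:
S = 3 (S = 3 + 0 = 3)
D(c) = 1 (D(c) = 4 - c/c*3 = 4 - 3 = 1)
(D(1)*(-9))*11 = (1*(-9))*11 = -9*11 = -99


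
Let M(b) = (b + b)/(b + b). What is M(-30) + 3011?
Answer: 3012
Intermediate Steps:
M(b) = 1 (M(b) = (2*b)/((2*b)) = (2*b)*(1/(2*b)) = 1)
M(-30) + 3011 = 1 + 3011 = 3012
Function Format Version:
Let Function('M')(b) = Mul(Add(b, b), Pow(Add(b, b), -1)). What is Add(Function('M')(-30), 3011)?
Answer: 3012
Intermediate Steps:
Function('M')(b) = 1 (Function('M')(b) = Mul(Mul(2, b), Pow(Mul(2, b), -1)) = Mul(Mul(2, b), Mul(Rational(1, 2), Pow(b, -1))) = 1)
Add(Function('M')(-30), 3011) = Add(1, 3011) = 3012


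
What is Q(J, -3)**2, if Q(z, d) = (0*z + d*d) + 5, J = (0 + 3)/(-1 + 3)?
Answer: 196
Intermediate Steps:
J = 3/2 ≈ 1.5000
Q(z, d) = 5 + d**2 (Q(z, d) = (0 + d**2) + 5 = d**2 + 5 = 5 + d**2)
Q(J, -3)**2 = (5 + (-3)**2)**2 = (5 + 9)**2 = 14**2 = 196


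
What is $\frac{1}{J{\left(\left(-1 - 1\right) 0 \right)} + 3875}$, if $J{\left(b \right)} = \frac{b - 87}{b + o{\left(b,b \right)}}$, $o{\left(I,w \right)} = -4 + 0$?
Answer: $\frac{4}{15587} \approx 0.00025662$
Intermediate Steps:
$o{\left(I,w \right)} = -4$
$J{\left(b \right)} = \frac{-87 + b}{-4 + b}$ ($J{\left(b \right)} = \frac{b - 87}{b - 4} = \frac{-87 + b}{-4 + b}$)
$\frac{1}{J{\left(\left(-1 - 1\right) 0 \right)} + 3875} = \frac{1}{\frac{-87 + \left(-1 - 1\right) 0}{-4 + \left(-1 - 1\right) 0} + 3875} = \frac{1}{\frac{-87 - 0}{-4 - 0} + 3875} = \frac{1}{\frac{-87 + 0}{-4 + 0} + 3875} = \frac{1}{\frac{1}{-4} \left(-87\right) + 3875} = \frac{1}{\left(- \frac{1}{4}\right) \left(-87\right) + 3875} = \frac{1}{\frac{87}{4} + 3875} = \frac{1}{\frac{15587}{4}} = \frac{4}{15587}$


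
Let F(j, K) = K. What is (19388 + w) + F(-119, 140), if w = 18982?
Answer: 38510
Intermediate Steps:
(19388 + w) + F(-119, 140) = (19388 + 18982) + 140 = 38370 + 140 = 38510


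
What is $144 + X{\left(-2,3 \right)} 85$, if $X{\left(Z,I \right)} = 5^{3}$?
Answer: $10769$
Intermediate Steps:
$X{\left(Z,I \right)} = 125$
$144 + X{\left(-2,3 \right)} 85 = 144 + 125 \cdot 85 = 144 + 10625 = 10769$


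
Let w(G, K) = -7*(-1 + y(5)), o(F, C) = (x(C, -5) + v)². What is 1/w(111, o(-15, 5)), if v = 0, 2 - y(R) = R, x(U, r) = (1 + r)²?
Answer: 1/28 ≈ 0.035714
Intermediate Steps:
y(R) = 2 - R
o(F, C) = 256 (o(F, C) = ((1 - 5)² + 0)² = ((-4)² + 0)² = (16 + 0)² = 16² = 256)
w(G, K) = 28 (w(G, K) = -7*(-1 + (2 - 1*5)) = -7*(-1 + (2 - 5)) = -7*(-1 - 3) = -7*(-4) = 28)
1/w(111, o(-15, 5)) = 1/28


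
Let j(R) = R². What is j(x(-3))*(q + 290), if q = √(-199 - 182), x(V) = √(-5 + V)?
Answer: -2320 - 8*I*√381 ≈ -2320.0 - 156.15*I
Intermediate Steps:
q = I*√381 (q = √(-381) = I*√381 ≈ 19.519*I)
j(x(-3))*(q + 290) = (√(-5 - 3))²*(I*√381 + 290) = (√(-8))²*(290 + I*√381) = (2*I*√2)²*(290 + I*√381) = -8*(290 + I*√381) = -2320 - 8*I*√381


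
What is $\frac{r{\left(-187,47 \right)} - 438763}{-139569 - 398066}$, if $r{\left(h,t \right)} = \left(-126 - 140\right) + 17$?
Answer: $\frac{62716}{76805} \approx 0.81656$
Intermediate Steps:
$r{\left(h,t \right)} = -249$ ($r{\left(h,t \right)} = -266 + 17 = -249$)
$\frac{r{\left(-187,47 \right)} - 438763}{-139569 - 398066} = \frac{-249 - 438763}{-139569 - 398066} = - \frac{439012}{-537635} = \left(-439012\right) \left(- \frac{1}{537635}\right) = \frac{62716}{76805}$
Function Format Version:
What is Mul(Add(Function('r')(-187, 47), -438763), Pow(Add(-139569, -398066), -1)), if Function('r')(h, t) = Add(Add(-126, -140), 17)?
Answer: Rational(62716, 76805) ≈ 0.81656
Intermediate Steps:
Function('r')(h, t) = -249 (Function('r')(h, t) = Add(-266, 17) = -249)
Mul(Add(Function('r')(-187, 47), -438763), Pow(Add(-139569, -398066), -1)) = Mul(Add(-249, -438763), Pow(Add(-139569, -398066), -1)) = Mul(-439012, Pow(-537635, -1)) = Mul(-439012, Rational(-1, 537635)) = Rational(62716, 76805)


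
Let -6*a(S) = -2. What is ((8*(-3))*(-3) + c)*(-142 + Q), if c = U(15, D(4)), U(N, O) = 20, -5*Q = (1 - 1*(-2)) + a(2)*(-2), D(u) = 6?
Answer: -196604/15 ≈ -13107.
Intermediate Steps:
a(S) = 1/3 (a(S) = -1/6*(-2) = 1/3)
Q = -7/15 (Q = -((1 - 1*(-2)) + (1/3)*(-2))/5 = -((1 + 2) - 2/3)/5 = -(3 - 2/3)/5 = -1/5*7/3 = -7/15 ≈ -0.46667)
c = 20
((8*(-3))*(-3) + c)*(-142 + Q) = ((8*(-3))*(-3) + 20)*(-142 - 7/15) = (-24*(-3) + 20)*(-2137/15) = (72 + 20)*(-2137/15) = 92*(-2137/15) = -196604/15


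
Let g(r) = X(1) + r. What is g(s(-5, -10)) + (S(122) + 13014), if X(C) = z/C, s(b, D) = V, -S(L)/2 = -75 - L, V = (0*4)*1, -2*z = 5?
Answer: 26811/2 ≈ 13406.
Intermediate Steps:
z = -5/2 (z = -½*5 = -5/2 ≈ -2.5000)
V = 0 (V = 0*1 = 0)
S(L) = 150 + 2*L (S(L) = -2*(-75 - L) = 150 + 2*L)
s(b, D) = 0
X(C) = -5/(2*C)
g(r) = -5/2 + r (g(r) = -5/2/1 + r = -5/2*1 + r = -5/2 + r)
g(s(-5, -10)) + (S(122) + 13014) = (-5/2 + 0) + ((150 + 2*122) + 13014) = -5/2 + ((150 + 244) + 13014) = -5/2 + (394 + 13014) = -5/2 + 13408 = 26811/2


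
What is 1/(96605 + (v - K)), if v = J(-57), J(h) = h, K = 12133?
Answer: 1/84415 ≈ 1.1846e-5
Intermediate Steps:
v = -57
1/(96605 + (v - K)) = 1/(96605 + (-57 - 1*12133)) = 1/(96605 + (-57 - 12133)) = 1/(96605 - 12190) = 1/84415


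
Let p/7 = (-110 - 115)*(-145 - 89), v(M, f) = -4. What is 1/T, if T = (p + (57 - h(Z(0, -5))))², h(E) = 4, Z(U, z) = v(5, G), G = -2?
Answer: 1/135868171609 ≈ 7.3601e-12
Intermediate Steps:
Z(U, z) = -4
p = 368550 (p = 7*((-110 - 115)*(-145 - 89)) = 7*(-225*(-234)) = 7*52650 = 368550)
T = 135868171609 (T = (368550 + (57 - 1*4))² = (368550 + (57 - 4))² = (368550 + 53)² = 368603² = 135868171609)
1/T = 1/135868171609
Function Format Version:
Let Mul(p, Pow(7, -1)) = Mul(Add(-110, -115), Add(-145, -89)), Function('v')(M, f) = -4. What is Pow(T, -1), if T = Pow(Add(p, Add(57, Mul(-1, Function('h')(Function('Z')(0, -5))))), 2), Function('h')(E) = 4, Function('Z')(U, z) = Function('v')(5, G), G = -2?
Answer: Rational(1, 135868171609) ≈ 7.3601e-12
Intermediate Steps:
Function('Z')(U, z) = -4
p = 368550 (p = Mul(7, Mul(Add(-110, -115), Add(-145, -89))) = Mul(7, Mul(-225, -234)) = Mul(7, 52650) = 368550)
T = 135868171609 (T = Pow(Add(368550, Add(57, Mul(-1, 4))), 2) = Pow(Add(368550, Add(57, -4)), 2) = Pow(Add(368550, 53), 2) = Pow(368603, 2) = 135868171609)
Pow(T, -1) = Pow(135868171609, -1) = Rational(1, 135868171609)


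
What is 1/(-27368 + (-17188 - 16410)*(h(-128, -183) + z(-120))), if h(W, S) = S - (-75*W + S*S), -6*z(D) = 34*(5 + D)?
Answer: 3/4295791774 ≈ 6.9836e-10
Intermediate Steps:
z(D) = -85/3 - 17*D/3 (z(D) = -17*(5 + D)/3 = -(170 + 34*D)/6 = -85/3 - 17*D/3)
h(W, S) = S - S² + 75*W (h(W, S) = S - (-75*W + S²) = S - (S² - 75*W) = S + (-S² + 75*W) = S - S² + 75*W)
1/(-27368 + (-17188 - 16410)*(h(-128, -183) + z(-120))) = 1/(-27368 + (-17188 - 16410)*((-183 - 1*(-183)² + 75*(-128)) + (-85/3 - 17/3*(-120)))) = 1/(-27368 - 33598*((-183 - 1*33489 - 9600) + (-85/3 + 680))) = 1/(-27368 - 33598*((-183 - 33489 - 9600) + 1955/3)) = 1/(-27368 - 33598*(-43272 + 1955/3)) = 1/(-27368 - 33598*(-127861/3)) = 1/(-27368 + 4295873878/3) = 1/(4295791774/3) = 3/4295791774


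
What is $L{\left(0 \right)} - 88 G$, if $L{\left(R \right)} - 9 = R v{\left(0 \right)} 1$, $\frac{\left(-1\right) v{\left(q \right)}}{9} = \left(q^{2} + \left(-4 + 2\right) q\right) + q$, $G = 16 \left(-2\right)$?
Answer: $2825$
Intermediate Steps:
$G = -32$
$v{\left(q \right)} = - 9 q^{2} + 9 q$ ($v{\left(q \right)} = - 9 \left(\left(q^{2} + \left(-4 + 2\right) q\right) + q\right) = - 9 \left(\left(q^{2} - 2 q\right) + q\right) = - 9 \left(q^{2} - q\right) = - 9 q^{2} + 9 q$)
$L{\left(R \right)} = 9$ ($L{\left(R \right)} = 9 + R 9 \cdot 0 \left(1 - 0\right) 1 = 9 + R 9 \cdot 0 \left(1 + 0\right) 1 = 9 + R 9 \cdot 0 \cdot 1 \cdot 1 = 9 + R 0 \cdot 1 = 9 + 0 \cdot 1 = 9 + 0 = 9$)
$L{\left(0 \right)} - 88 G = 9 - -2816 = 9 + 2816 = 2825$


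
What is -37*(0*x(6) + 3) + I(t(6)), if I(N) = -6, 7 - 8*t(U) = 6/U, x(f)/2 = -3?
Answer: -117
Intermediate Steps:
x(f) = -6 (x(f) = 2*(-3) = -6)
t(U) = 7/8 - 3/(4*U)
-37*(0*x(6) + 3) + I(t(6)) = -37*(0*(-6) + 3) - 6 = -37*(0 + 3) - 6 = -37*3 - 6 = -111 - 6 = -117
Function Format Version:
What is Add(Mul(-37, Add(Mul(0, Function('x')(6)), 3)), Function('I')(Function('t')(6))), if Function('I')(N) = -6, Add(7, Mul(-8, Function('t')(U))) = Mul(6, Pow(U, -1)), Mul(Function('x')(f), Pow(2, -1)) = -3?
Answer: -117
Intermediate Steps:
Function('x')(f) = -6 (Function('x')(f) = Mul(2, -3) = -6)
Function('t')(U) = Add(Rational(7, 8), Mul(Rational(-3, 4), Pow(U, -1))) (Function('t')(U) = Add(Rational(7, 8), Mul(Rational(-1, 8), Mul(6, Pow(U, -1)))) = Add(Rational(7, 8), Mul(Rational(-3, 4), Pow(U, -1))))
Add(Mul(-37, Add(Mul(0, Function('x')(6)), 3)), Function('I')(Function('t')(6))) = Add(Mul(-37, Add(Mul(0, -6), 3)), -6) = Add(Mul(-37, Add(0, 3)), -6) = Add(Mul(-37, 3), -6) = Add(-111, -6) = -117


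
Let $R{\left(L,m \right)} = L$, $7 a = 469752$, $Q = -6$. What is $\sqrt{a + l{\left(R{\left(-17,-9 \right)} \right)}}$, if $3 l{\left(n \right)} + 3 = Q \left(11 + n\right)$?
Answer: $\frac{\sqrt{3288803}}{7} \approx 259.07$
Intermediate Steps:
$a = \frac{469752}{7}$ ($a = \frac{1}{7} \cdot 469752 = \frac{469752}{7} \approx 67107.0$)
$l{\left(n \right)} = -23 - 2 n$ ($l{\left(n \right)} = -1 + \frac{\left(-6\right) \left(11 + n\right)}{3} = -1 + \frac{-66 - 6 n}{3} = -1 - \left(22 + 2 n\right) = -23 - 2 n$)
$\sqrt{a + l{\left(R{\left(-17,-9 \right)} \right)}} = \sqrt{\frac{469752}{7} - -11} = \sqrt{\frac{469752}{7} + \left(-23 + 34\right)} = \sqrt{\frac{469752}{7} + 11} = \sqrt{\frac{469829}{7}} = \frac{\sqrt{3288803}}{7}$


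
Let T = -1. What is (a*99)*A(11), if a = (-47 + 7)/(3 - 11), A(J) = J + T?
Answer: 4950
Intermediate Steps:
A(J) = -1 + J (A(J) = J - 1 = -1 + J)
a = 5 (a = -40/(-8) = -40*(-1/8) = 5)
(a*99)*A(11) = (5*99)*(-1 + 11) = 495*10 = 4950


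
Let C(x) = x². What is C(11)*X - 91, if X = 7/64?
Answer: -4977/64 ≈ -77.766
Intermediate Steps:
X = 7/64 (X = 7*(1/64) = 7/64 ≈ 0.10938)
C(11)*X - 91 = 11²*(7/64) - 91 = 121*(7/64) - 91 = 847/64 - 91 = -4977/64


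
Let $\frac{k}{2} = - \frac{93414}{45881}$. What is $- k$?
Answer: $\frac{186828}{45881} \approx 4.072$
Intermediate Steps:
$k = - \frac{186828}{45881}$ ($k = 2 \left(- \frac{93414}{45881}\right) = - \frac{186828}{45881} \approx -4.072$)
$- k = \left(-1\right) \left(- \frac{186828}{45881}\right) = \frac{186828}{45881}$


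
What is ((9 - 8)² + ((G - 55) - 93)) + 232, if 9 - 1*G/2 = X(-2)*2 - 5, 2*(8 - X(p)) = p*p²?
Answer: 65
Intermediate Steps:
X(p) = 8 - p³/2 (X(p) = 8 - p*p²/2 = 8 - p³/2)
G = -20 (G = 18 - 2*((8 - ½*(-2)³)*2 - 5) = 18 - 2*((8 - ½*(-8))*2 - 5) = 18 - 2*((8 + 4)*2 - 5) = 18 - 2*(12*2 - 5) = 18 - 2*(24 - 5) = 18 - 2*19 = 18 - 38 = -20)
((9 - 8)² + ((G - 55) - 93)) + 232 = ((9 - 8)² + ((-20 - 55) - 93)) + 232 = (1² + (-75 - 93)) + 232 = (1 - 168) + 232 = -167 + 232 = 65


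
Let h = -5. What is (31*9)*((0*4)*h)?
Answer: 0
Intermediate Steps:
(31*9)*((0*4)*h) = (31*9)*((0*4)*(-5)) = 279*(0*(-5)) = 279*0 = 0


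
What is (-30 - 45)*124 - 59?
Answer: -9359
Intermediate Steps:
(-30 - 45)*124 - 59 = -75*124 - 59 = -9300 - 59 = -9359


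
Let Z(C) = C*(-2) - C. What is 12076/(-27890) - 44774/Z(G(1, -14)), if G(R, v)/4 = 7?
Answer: 311933119/585690 ≈ 532.59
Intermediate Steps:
G(R, v) = 28 (G(R, v) = 4*7 = 28)
Z(C) = -3*C (Z(C) = -2*C - C = -3*C)
12076/(-27890) - 44774/Z(G(1, -14)) = 12076/(-27890) - 44774/((-3*28)) = 12076*(-1/27890) - 44774/(-84) = -6038/13945 - 44774*(-1/84) = -6038/13945 + 22387/42 = 311933119/585690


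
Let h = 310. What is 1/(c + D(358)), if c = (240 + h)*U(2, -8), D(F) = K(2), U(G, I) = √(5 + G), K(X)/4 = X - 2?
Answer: √7/3850 ≈ 0.00068721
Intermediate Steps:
K(X) = -8 + 4*X (K(X) = 4*(X - 2) = 4*(-2 + X) = -8 + 4*X)
D(F) = 0 (D(F) = -8 + 4*2 = -8 + 8 = 0)
c = 550*√7 (c = (240 + 310)*√(5 + 2) = 550*√7 ≈ 1455.2)
1/(c + D(358)) = 1/(550*√7 + 0) = 1/(550*√7) = √7/3850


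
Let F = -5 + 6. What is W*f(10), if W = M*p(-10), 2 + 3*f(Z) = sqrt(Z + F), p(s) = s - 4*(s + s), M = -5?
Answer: 700/3 - 350*sqrt(11)/3 ≈ -153.61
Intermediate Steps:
F = 1
p(s) = -7*s (p(s) = s - 8*s = -7*s)
f(Z) = -2/3 + sqrt(1 + Z)/3 (f(Z) = -2/3 + sqrt(Z + 1)/3 = -2/3 + sqrt(1 + Z)/3)
W = -350 (W = -(-35)*(-10) = -5*70 = -350)
W*f(10) = -350*(-2/3 + sqrt(1 + 10)/3) = -350*(-2/3 + sqrt(11)/3) = 700/3 - 350*sqrt(11)/3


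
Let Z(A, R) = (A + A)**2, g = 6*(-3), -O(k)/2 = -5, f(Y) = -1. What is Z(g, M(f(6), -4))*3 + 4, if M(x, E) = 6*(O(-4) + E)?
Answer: 3892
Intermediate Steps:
O(k) = 10 (O(k) = -2*(-5) = 10)
M(x, E) = 60 + 6*E (M(x, E) = 6*(10 + E) = 60 + 6*E)
g = -18
Z(A, R) = 4*A**2 (Z(A, R) = (2*A)**2 = 4*A**2)
Z(g, M(f(6), -4))*3 + 4 = (4*(-18)**2)*3 + 4 = (4*324)*3 + 4 = 1296*3 + 4 = 3888 + 4 = 3892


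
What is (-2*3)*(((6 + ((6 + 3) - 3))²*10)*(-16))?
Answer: 138240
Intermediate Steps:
(-2*3)*(((6 + ((6 + 3) - 3))²*10)*(-16)) = -6*(6 + (9 - 3))²*10*(-16) = -6*(6 + 6)²*10*(-16) = -6*12²*10*(-16) = -6*144*10*(-16) = -8640*(-16) = -6*(-23040) = 138240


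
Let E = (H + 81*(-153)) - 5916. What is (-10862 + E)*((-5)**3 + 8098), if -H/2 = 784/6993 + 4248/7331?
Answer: -1703422504668731/7323669 ≈ -2.3259e+8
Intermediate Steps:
H = -10129648/7323669 (H = -2*(784/6993 + 4248/7331) = -2*(784*(1/6993) + 4248*(1/7331)) = -2*(112/999 + 4248/7331) = -2*5064824/7323669 = -10129648/7323669 ≈ -1.3831)
E = -134099185369/7323669 (E = (-10129648/7323669 + 81*(-153)) - 5916 = (-10129648/7323669 - 12393) - 5916 = -90772359565/7323669 - 5916 = -134099185369/7323669 ≈ -18310.)
(-10862 + E)*((-5)**3 + 8098) = (-10862 - 134099185369/7323669)*((-5)**3 + 8098) = -213648878047*(-125 + 8098)/7323669 = -213648878047/7323669*7973 = -1703422504668731/7323669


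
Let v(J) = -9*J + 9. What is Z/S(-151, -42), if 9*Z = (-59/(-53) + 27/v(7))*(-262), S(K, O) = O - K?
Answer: -8515/51993 ≈ -0.16377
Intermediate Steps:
v(J) = 9 - 9*J
Z = -8515/477 (Z = ((-59/(-53) + 27/(9 - 9*7))*(-262))/9 = ((-59*(-1/53) + 27/(9 - 63))*(-262))/9 = ((59/53 + 27/(-54))*(-262))/9 = ((59/53 + 27*(-1/54))*(-262))/9 = ((59/53 - ½)*(-262))/9 = ((65/106)*(-262))/9 = (⅑)*(-8515/53) = -8515/477 ≈ -17.851)
Z/S(-151, -42) = -8515/(477*(-42 - 1*(-151))) = -8515/(477*(-42 + 151)) = -8515/477/109 = -8515/477*1/109 = -8515/51993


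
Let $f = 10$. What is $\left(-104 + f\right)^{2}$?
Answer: $8836$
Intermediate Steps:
$\left(-104 + f\right)^{2} = \left(-104 + 10\right)^{2} = \left(-94\right)^{2} = 8836$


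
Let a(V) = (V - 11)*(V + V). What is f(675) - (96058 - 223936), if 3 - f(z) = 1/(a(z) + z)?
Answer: 114718848074/897075 ≈ 1.2788e+5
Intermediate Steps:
a(V) = 2*V*(-11 + V) (a(V) = (-11 + V)*(2*V) = 2*V*(-11 + V))
f(z) = 3 - 1/(z + 2*z*(-11 + z)) (f(z) = 3 - 1/(2*z*(-11 + z) + z) = 3 - 1/(z + 2*z*(-11 + z)))
f(675) - (96058 - 223936) = (-1 - 63*675 + 6*675²)/(675*(-21 + 2*675)) - (96058 - 223936) = (-1 - 42525 + 6*455625)/(675*(-21 + 1350)) - 1*(-127878) = (1/675)*(-1 - 42525 + 2733750)/1329 + 127878 = (1/675)*(1/1329)*2691224 + 127878 = 2691224/897075 + 127878 = 114718848074/897075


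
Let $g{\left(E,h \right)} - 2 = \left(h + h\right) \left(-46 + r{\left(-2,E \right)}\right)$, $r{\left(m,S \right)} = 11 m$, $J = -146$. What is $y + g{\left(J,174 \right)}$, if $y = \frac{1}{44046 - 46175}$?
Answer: $- \frac{50376399}{2129} \approx -23662.0$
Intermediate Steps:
$g{\left(E,h \right)} = 2 - 136 h$ ($g{\left(E,h \right)} = 2 + \left(h + h\right) \left(-46 + 11 \left(-2\right)\right) = 2 + 2 h \left(-46 - 22\right) = 2 + 2 h \left(-68\right) = 2 - 136 h$)
$y = - \frac{1}{2129}$ ($y = \frac{1}{-2129} = - \frac{1}{2129} \approx -0.0004697$)
$y + g{\left(J,174 \right)} = - \frac{1}{2129} + \left(2 - 23664\right) = - \frac{1}{2129} - 23662 = - \frac{50376399}{2129}$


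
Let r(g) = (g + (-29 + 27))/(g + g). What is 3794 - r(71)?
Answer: 538679/142 ≈ 3793.5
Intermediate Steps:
r(g) = (-2 + g)/(2*g) (r(g) = (g - 2)/((2*g)) = (-2 + g)*(1/(2*g)) = (-2 + g)/(2*g))
3794 - r(71) = 3794 - (-2 + 71)/(2*71) = 3794 - 69/(2*71) = 3794 - 1*69/142 = 3794 - 69/142 = 538679/142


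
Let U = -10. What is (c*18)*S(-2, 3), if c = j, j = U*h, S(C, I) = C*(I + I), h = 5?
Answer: 10800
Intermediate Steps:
S(C, I) = 2*C*I (S(C, I) = C*(2*I) = 2*C*I)
j = -50 (j = -10*5 = -50)
c = -50
(c*18)*S(-2, 3) = (-50*18)*(2*(-2)*3) = -900*(-12) = 10800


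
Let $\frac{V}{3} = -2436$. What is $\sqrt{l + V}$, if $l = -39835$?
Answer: $i \sqrt{47143} \approx 217.12 i$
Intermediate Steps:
$V = -7308$ ($V = 3 \left(-2436\right) = -7308$)
$\sqrt{l + V} = \sqrt{-39835 - 7308} = \sqrt{-47143} = i \sqrt{47143}$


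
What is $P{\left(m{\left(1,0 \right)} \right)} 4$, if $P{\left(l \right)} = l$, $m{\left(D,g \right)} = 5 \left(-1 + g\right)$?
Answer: $-20$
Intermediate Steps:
$m{\left(D,g \right)} = -5 + 5 g$
$P{\left(m{\left(1,0 \right)} \right)} 4 = \left(-5 + 5 \cdot 0\right) 4 = \left(-5 + 0\right) 4 = \left(-5\right) 4 = -20$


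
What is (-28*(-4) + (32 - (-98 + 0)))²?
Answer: 58564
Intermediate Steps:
(-28*(-4) + (32 - (-98 + 0)))² = (112 + (32 - 1*(-98)))² = (112 + (32 + 98))² = (112 + 130)² = 242² = 58564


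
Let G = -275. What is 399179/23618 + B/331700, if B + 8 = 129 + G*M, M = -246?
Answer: 67004144889/3917045300 ≈ 17.106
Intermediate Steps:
B = 67771 (B = -8 + (129 - 275*(-246)) = -8 + (129 + 67650) = -8 + 67779 = 67771)
399179/23618 + B/331700 = 399179/23618 + 67771/331700 = 67004144889/3917045300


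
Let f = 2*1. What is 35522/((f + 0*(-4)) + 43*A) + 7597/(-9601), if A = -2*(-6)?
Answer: 168555738/2486659 ≈ 67.784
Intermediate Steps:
f = 2
A = 12
35522/((f + 0*(-4)) + 43*A) + 7597/(-9601) = 35522/((2 + 0*(-4)) + 43*12) + 7597/(-9601) = 35522/((2 + 0) + 516) + 7597*(-1/9601) = 35522/(2 + 516) - 7597/9601 = 35522/518 - 7597/9601 = 35522*(1/518) - 7597/9601 = 17761/259 - 7597/9601 = 168555738/2486659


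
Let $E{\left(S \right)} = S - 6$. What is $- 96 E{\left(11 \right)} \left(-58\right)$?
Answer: $27840$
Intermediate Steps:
$E{\left(S \right)} = -6 + S$
$- 96 E{\left(11 \right)} \left(-58\right) = - 96 \left(-6 + 11\right) \left(-58\right) = \left(-96\right) 5 \left(-58\right) = \left(-480\right) \left(-58\right) = 27840$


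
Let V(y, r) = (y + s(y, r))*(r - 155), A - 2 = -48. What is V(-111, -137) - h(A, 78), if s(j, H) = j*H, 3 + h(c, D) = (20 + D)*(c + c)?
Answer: -4399013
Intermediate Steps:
A = -46 (A = 2 - 48 = -46)
h(c, D) = -3 + 2*c*(20 + D) (h(c, D) = -3 + (20 + D)*(c + c) = -3 + (20 + D)*(2*c) = -3 + 2*c*(20 + D))
s(j, H) = H*j
V(y, r) = (-155 + r)*(y + r*y) (V(y, r) = (y + r*y)*(r - 155) = (y + r*y)*(-155 + r) = (-155 + r)*(y + r*y))
V(-111, -137) - h(A, 78) = -111*(-155 + (-137)² - 154*(-137)) - (-3 + 40*(-46) + 2*78*(-46)) = -111*(-155 + 18769 + 21098) - (-3 - 1840 - 7176) = -111*39712 - 1*(-9019) = -4408032 + 9019 = -4399013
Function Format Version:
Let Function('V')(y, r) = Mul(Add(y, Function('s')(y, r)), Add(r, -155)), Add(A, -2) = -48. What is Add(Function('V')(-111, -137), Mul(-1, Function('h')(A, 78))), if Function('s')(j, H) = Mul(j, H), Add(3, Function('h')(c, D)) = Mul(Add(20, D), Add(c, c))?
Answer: -4399013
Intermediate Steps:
A = -46 (A = Add(2, -48) = -46)
Function('h')(c, D) = Add(-3, Mul(2, c, Add(20, D))) (Function('h')(c, D) = Add(-3, Mul(Add(20, D), Add(c, c))) = Add(-3, Mul(Add(20, D), Mul(2, c))) = Add(-3, Mul(2, c, Add(20, D))))
Function('s')(j, H) = Mul(H, j)
Function('V')(y, r) = Mul(Add(-155, r), Add(y, Mul(r, y))) (Function('V')(y, r) = Mul(Add(y, Mul(r, y)), Add(r, -155)) = Mul(Add(y, Mul(r, y)), Add(-155, r)) = Mul(Add(-155, r), Add(y, Mul(r, y))))
Add(Function('V')(-111, -137), Mul(-1, Function('h')(A, 78))) = Add(Mul(-111, Add(-155, Pow(-137, 2), Mul(-154, -137))), Mul(-1, Add(-3, Mul(40, -46), Mul(2, 78, -46)))) = Add(Mul(-111, Add(-155, 18769, 21098)), Mul(-1, Add(-3, -1840, -7176))) = Add(Mul(-111, 39712), Mul(-1, -9019)) = Add(-4408032, 9019) = -4399013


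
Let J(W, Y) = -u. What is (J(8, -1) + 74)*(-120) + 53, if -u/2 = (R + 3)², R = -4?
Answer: -9067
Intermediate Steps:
u = -2 (u = -2*(-4 + 3)² = -2*(-1)² = -2*1 = -2)
J(W, Y) = 2 (J(W, Y) = -1*(-2) = 2)
(J(8, -1) + 74)*(-120) + 53 = (2 + 74)*(-120) + 53 = 76*(-120) + 53 = -9120 + 53 = -9067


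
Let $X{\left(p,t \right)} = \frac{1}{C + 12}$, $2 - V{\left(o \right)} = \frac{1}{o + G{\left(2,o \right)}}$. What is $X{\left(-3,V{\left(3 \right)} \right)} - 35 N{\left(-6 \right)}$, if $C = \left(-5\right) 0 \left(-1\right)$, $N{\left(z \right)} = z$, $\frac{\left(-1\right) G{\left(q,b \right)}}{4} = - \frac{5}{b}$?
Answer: $\frac{2521}{12} \approx 210.08$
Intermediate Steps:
$G{\left(q,b \right)} = \frac{20}{b}$ ($G{\left(q,b \right)} = - 4 \left(- \frac{5}{b}\right) = \frac{20}{b}$)
$V{\left(o \right)} = 2 - \frac{1}{o + \frac{20}{o}}$
$C = 0$ ($C = 0 \left(-1\right) = 0$)
$X{\left(p,t \right)} = \frac{1}{12}$ ($X{\left(p,t \right)} = \frac{1}{0 + 12} = \frac{1}{12}$)
$X{\left(-3,V{\left(3 \right)} \right)} - 35 N{\left(-6 \right)} = \frac{1}{12} - -210 = \frac{1}{12} + 210 = \frac{2521}{12}$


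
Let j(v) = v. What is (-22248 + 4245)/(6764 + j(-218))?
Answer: -6001/2182 ≈ -2.7502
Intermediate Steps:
(-22248 + 4245)/(6764 + j(-218)) = (-22248 + 4245)/(6764 - 218) = -18003/6546 = -18003*1/6546 = -6001/2182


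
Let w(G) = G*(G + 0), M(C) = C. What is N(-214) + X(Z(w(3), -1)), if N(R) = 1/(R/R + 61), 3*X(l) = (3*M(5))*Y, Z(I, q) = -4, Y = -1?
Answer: -309/62 ≈ -4.9839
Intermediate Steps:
w(G) = G**2 (w(G) = G*G = G**2)
X(l) = -5 (X(l) = ((3*5)*(-1))/3 = (15*(-1))/3 = (1/3)*(-15) = -5)
N(R) = 1/62 (N(R) = 1/(1 + 61) = 1/62)
N(-214) + X(Z(w(3), -1)) = 1/62 - 5 = -309/62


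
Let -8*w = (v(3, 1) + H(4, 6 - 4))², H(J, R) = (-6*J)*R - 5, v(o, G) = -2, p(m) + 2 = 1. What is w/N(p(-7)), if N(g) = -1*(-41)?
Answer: -3025/328 ≈ -9.2226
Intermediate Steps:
p(m) = -1 (p(m) = -2 + 1 = -1)
N(g) = 41
H(J, R) = -5 - 6*J*R (H(J, R) = -6*J*R - 5 = -5 - 6*J*R)
w = -3025/8 (w = -(-2 + (-5 - 6*4*(6 - 4)))²/8 = -(-2 + (-5 - 6*4*2))²/8 = -(-2 + (-5 - 48))²/8 = -(-2 - 53)²/8 = -⅛*(-55)² = -⅛*3025 = -3025/8 ≈ -378.13)
w/N(p(-7)) = -3025/8/41 = -3025/8*1/41 = -3025/328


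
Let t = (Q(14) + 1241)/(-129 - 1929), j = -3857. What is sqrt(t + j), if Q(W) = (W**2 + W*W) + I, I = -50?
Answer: I*sqrt(333450138)/294 ≈ 62.111*I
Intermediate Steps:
Q(W) = -50 + 2*W**2 (Q(W) = (W**2 + W*W) - 50 = (W**2 + W**2) - 50 = 2*W**2 - 50 = -50 + 2*W**2)
t = -1583/2058 (t = ((-50 + 2*14**2) + 1241)/(-129 - 1929) = ((-50 + 2*196) + 1241)/(-2058) = ((-50 + 392) + 1241)*(-1/2058) = (342 + 1241)*(-1/2058) = 1583*(-1/2058) = -1583/2058 ≈ -0.76919)
sqrt(t + j) = sqrt(-1583/2058 - 3857) = sqrt(-7939289/2058) = I*sqrt(333450138)/294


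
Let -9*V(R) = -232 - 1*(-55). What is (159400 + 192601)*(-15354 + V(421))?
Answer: -16193102003/3 ≈ -5.3977e+9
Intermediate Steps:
V(R) = 59/3 (V(R) = -(-232 - 1*(-55))/9 = -(-232 + 55)/9 = -⅑*(-177) = 59/3)
(159400 + 192601)*(-15354 + V(421)) = (159400 + 192601)*(-15354 + 59/3) = 352001*(-46003/3) = -16193102003/3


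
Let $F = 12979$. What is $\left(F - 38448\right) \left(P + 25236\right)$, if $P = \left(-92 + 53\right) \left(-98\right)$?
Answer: $-740078202$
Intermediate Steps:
$P = 3822$ ($P = \left(-39\right) \left(-98\right) = 3822$)
$\left(F - 38448\right) \left(P + 25236\right) = \left(12979 - 38448\right) \left(3822 + 25236\right) = \left(-25469\right) 29058 = -740078202$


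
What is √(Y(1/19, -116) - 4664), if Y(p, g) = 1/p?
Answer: I*√4645 ≈ 68.154*I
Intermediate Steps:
√(Y(1/19, -116) - 4664) = √(1/(1/19) - 4664) = √(19 - 4664) = √(-4645) = I*√4645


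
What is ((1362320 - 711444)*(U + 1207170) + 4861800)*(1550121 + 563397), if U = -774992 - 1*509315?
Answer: -106102323839745816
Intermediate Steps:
U = -1284307 (U = -774992 - 509315 = -1284307)
((1362320 - 711444)*(U + 1207170) + 4861800)*(1550121 + 563397) = ((1362320 - 711444)*(-1284307 + 1207170) + 4861800)*(1550121 + 563397) = (650876*(-77137) + 4861800)*2113518 = (-50206622012 + 4861800)*2113518 = -50201760212*2113518 = -106102323839745816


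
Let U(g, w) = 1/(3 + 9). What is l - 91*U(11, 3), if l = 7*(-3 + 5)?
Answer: 77/12 ≈ 6.4167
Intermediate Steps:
l = 14 (l = 7*2 = 14)
U(g, w) = 1/12
l - 91*U(11, 3) = 14 - 91*1/12 = 14 - 91/12 = 77/12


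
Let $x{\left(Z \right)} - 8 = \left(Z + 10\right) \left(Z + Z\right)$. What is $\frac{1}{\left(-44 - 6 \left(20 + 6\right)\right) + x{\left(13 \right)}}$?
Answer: $\frac{1}{406} \approx 0.0024631$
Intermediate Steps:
$x{\left(Z \right)} = 8 + 2 Z \left(10 + Z\right)$ ($x{\left(Z \right)} = 8 + \left(Z + 10\right) \left(Z + Z\right) = 8 + \left(10 + Z\right) 2 Z = 8 + 2 Z \left(10 + Z\right)$)
$\frac{1}{\left(-44 - 6 \left(20 + 6\right)\right) + x{\left(13 \right)}} = \frac{1}{\left(-44 - 6 \left(20 + 6\right)\right) + \left(8 + 2 \cdot 13^{2} + 20 \cdot 13\right)} = \frac{1}{\left(-44 - 156\right) + \left(8 + 2 \cdot 169 + 260\right)} = \frac{1}{\left(-44 - 156\right) + \left(8 + 338 + 260\right)} = \frac{1}{-200 + 606} = \frac{1}{406}$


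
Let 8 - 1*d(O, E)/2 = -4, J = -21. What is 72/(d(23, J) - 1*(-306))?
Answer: 12/55 ≈ 0.21818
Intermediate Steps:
d(O, E) = 24 (d(O, E) = 16 - 2*(-4) = 16 + 8 = 24)
72/(d(23, J) - 1*(-306)) = 72/(24 - 1*(-306)) = 72/(24 + 306) = 72/330 = 72*(1/330) = 12/55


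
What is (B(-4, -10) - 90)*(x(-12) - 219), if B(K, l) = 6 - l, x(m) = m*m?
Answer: 5550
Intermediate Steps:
x(m) = m²
(B(-4, -10) - 90)*(x(-12) - 219) = ((6 - 1*(-10)) - 90)*((-12)² - 219) = ((6 + 10) - 90)*(144 - 219) = (16 - 90)*(-75) = -74*(-75) = 5550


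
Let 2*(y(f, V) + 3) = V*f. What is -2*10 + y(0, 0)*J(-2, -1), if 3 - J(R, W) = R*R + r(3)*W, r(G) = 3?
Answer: -26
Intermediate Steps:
y(f, V) = -3 + V*f/2 (y(f, V) = -3 + (V*f)/2 = -3 + V*f/2)
J(R, W) = 3 - R² - 3*W (J(R, W) = 3 - (R*R + 3*W) = 3 - (R² + 3*W) = 3 + (-R² - 3*W) = 3 - R² - 3*W)
-2*10 + y(0, 0)*J(-2, -1) = -2*10 + (-3 + (½)*0*0)*(3 - 1*(-2)² - 3*(-1)) = -20 + (-3 + 0)*(3 - 1*4 + 3) = -20 - 3*(3 - 4 + 3) = -20 - 3*2 = -20 - 6 = -26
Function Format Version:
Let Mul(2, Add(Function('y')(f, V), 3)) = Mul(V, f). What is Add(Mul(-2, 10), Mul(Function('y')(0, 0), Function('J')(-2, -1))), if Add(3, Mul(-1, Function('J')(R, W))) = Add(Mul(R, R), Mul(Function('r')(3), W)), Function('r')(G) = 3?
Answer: -26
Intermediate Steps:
Function('y')(f, V) = Add(-3, Mul(Rational(1, 2), V, f)) (Function('y')(f, V) = Add(-3, Mul(Rational(1, 2), Mul(V, f))) = Add(-3, Mul(Rational(1, 2), V, f)))
Function('J')(R, W) = Add(3, Mul(-1, Pow(R, 2)), Mul(-3, W)) (Function('J')(R, W) = Add(3, Mul(-1, Add(Mul(R, R), Mul(3, W)))) = Add(3, Mul(-1, Add(Pow(R, 2), Mul(3, W)))) = Add(3, Add(Mul(-1, Pow(R, 2)), Mul(-3, W))) = Add(3, Mul(-1, Pow(R, 2)), Mul(-3, W)))
Add(Mul(-2, 10), Mul(Function('y')(0, 0), Function('J')(-2, -1))) = Add(Mul(-2, 10), Mul(Add(-3, Mul(Rational(1, 2), 0, 0)), Add(3, Mul(-1, Pow(-2, 2)), Mul(-3, -1)))) = Add(-20, Mul(Add(-3, 0), Add(3, Mul(-1, 4), 3))) = Add(-20, Mul(-3, Add(3, -4, 3))) = Add(-20, Mul(-3, 2)) = Add(-20, -6) = -26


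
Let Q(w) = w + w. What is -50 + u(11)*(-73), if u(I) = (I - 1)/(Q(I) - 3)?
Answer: -1680/19 ≈ -88.421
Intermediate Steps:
Q(w) = 2*w
u(I) = (-1 + I)/(-3 + 2*I) (u(I) = (I - 1)/(2*I - 3) = (-1 + I)/(-3 + 2*I))
-50 + u(11)*(-73) = -50 + ((-1 + 11)/(-3 + 2*11))*(-73) = -50 + (10/(-3 + 22))*(-73) = -50 + (10/19)*(-73) = -50 - 730/19 = -1680/19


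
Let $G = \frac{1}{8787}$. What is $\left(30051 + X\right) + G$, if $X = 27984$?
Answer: $\frac{509953546}{8787} \approx 58035.0$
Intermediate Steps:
$G = \frac{1}{8787} \approx 0.0001138$
$\left(30051 + X\right) + G = \left(30051 + 27984\right) + \frac{1}{8787} = 58035 + \frac{1}{8787} = \frac{509953546}{8787}$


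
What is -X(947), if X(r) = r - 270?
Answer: -677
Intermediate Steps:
X(r) = -270 + r
-X(947) = -(-270 + 947) = -1*677 = -677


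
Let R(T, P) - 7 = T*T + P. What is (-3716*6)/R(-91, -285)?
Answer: -22296/8003 ≈ -2.7860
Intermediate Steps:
R(T, P) = 7 + P + T² (R(T, P) = 7 + (T*T + P) = 7 + (T² + P) = 7 + (P + T²) = 7 + P + T²)
(-3716*6)/R(-91, -285) = (-3716*6)/(7 - 285 + (-91)²) = -22296/(7 - 285 + 8281) = -22296/8003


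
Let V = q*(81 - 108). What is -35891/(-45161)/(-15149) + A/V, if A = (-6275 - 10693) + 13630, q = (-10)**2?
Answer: 1141787864791/923594385150 ≈ 1.2362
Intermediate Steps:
q = 100
V = -2700 (V = 100*(81 - 108) = 100*(-27) = -2700)
A = -3338 (A = -16968 + 13630 = -3338)
-35891/(-45161)/(-15149) + A/V = -35891/(-45161)/(-15149) - 3338/(-2700) = -35891*(-1/45161)*(-1/15149) - 3338*(-1/2700) = (35891/45161)*(-1/15149) + 1669/1350 = -35891/684143989 + 1669/1350 = 1141787864791/923594385150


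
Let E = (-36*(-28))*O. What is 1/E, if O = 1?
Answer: 1/1008 ≈ 0.00099206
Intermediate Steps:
E = 1008 (E = -36*(-28)*1 = 1008*1 = 1008)
1/E = 1/1008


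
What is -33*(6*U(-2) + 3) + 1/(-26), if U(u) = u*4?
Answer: 38609/26 ≈ 1485.0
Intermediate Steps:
U(u) = 4*u
-33*(6*U(-2) + 3) + 1/(-26) = -33*(6*(4*(-2)) + 3) + 1/(-26) = -33*(6*(-8) + 3) - 1/26 = -33*(-48 + 3) - 1/26 = -33*(-45) - 1/26 = 1485 - 1/26 = 38609/26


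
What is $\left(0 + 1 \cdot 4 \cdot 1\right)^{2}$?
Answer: $16$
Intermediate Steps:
$\left(0 + 1 \cdot 4 \cdot 1\right)^{2} = \left(0 + 4 \cdot 1\right)^{2} = \left(0 + 4\right)^{2} = 4^{2} = 16$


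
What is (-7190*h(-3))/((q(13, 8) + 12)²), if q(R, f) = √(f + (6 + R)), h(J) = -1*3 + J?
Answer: 273220/507 - 115040*√3/507 ≈ 145.89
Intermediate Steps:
h(J) = -3 + J
q(R, f) = √(6 + R + f)
(-7190*h(-3))/((q(13, 8) + 12)²) = (-7190*(-3 - 3))/((√(6 + 13 + 8) + 12)²) = (-7190*(-6))/((√27 + 12)²) = 43140/((3*√3 + 12)²) = 43140/((12 + 3*√3)²) = 43140/(12 + 3*√3)²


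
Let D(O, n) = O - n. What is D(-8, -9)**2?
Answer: 1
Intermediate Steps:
D(-8, -9)**2 = (-8 - 1*(-9))**2 = (-8 + 9)**2 = 1**2 = 1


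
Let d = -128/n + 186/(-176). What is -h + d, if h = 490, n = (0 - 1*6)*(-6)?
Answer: -391733/792 ≈ -494.61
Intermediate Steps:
n = 36 (n = (0 - 6)*(-6) = -6*(-6) = 36)
d = -3653/792 (d = -128/36 + 186/(-176) = -128*1/36 + 186*(-1/176) = -32/9 - 93/88 = -3653/792 ≈ -4.6124)
-h + d = -1*490 - 3653/792 = -490 - 3653/792 = -391733/792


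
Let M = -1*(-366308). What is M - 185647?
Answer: 180661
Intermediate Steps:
M = 366308
M - 185647 = 366308 - 185647 = 180661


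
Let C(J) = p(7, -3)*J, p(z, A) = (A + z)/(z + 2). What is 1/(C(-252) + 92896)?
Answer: 1/92784 ≈ 1.0778e-5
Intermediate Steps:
p(z, A) = (A + z)/(2 + z)
C(J) = 4*J/9 (C(J) = ((-3 + 7)/(2 + 7))*J = (4/9)*J = ((⅑)*4)*J = 4*J/9)
1/(C(-252) + 92896) = 1/((4/9)*(-252) + 92896) = 1/(-112 + 92896) = 1/92784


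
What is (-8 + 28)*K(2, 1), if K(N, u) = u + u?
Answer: 40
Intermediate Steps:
K(N, u) = 2*u
(-8 + 28)*K(2, 1) = (-8 + 28)*(2*1) = 20*2 = 40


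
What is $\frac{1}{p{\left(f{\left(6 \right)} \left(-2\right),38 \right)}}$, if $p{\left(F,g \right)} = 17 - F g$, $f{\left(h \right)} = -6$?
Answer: $- \frac{1}{439} \approx -0.0022779$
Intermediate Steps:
$p{\left(F,g \right)} = 17 - F g$
$\frac{1}{p{\left(f{\left(6 \right)} \left(-2\right),38 \right)}} = \frac{1}{17 - \left(-6\right) \left(-2\right) 38} = \frac{1}{17 - 12 \cdot 38} = \frac{1}{17 - 456} = \frac{1}{-439} = - \frac{1}{439}$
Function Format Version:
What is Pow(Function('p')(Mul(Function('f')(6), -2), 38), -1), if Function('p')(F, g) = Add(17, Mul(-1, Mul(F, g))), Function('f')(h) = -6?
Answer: Rational(-1, 439) ≈ -0.0022779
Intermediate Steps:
Function('p')(F, g) = Add(17, Mul(-1, F, g))
Pow(Function('p')(Mul(Function('f')(6), -2), 38), -1) = Pow(Add(17, Mul(-1, Mul(-6, -2), 38)), -1) = Pow(Add(17, Mul(-1, 12, 38)), -1) = Pow(Add(17, -456), -1) = Pow(-439, -1) = Rational(-1, 439)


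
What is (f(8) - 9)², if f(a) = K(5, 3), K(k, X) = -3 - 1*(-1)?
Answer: 121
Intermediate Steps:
K(k, X) = -2 (K(k, X) = -3 + 1 = -2)
f(a) = -2
(f(8) - 9)² = (-2 - 9)² = (-11)² = 121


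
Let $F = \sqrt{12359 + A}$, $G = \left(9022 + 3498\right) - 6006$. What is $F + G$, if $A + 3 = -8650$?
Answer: $6514 + \sqrt{3706} \approx 6574.9$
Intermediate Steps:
$A = -8653$ ($A = -3 - 8650 = -8653$)
$G = 6514$ ($G = 12520 - 6006 = 6514$)
$F = \sqrt{3706}$ ($F = \sqrt{12359 - 8653} = \sqrt{3706} \approx 60.877$)
$F + G = \sqrt{3706} + 6514 = 6514 + \sqrt{3706}$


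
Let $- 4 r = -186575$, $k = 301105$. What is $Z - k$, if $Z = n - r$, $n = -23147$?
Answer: $- \frac{1483583}{4} \approx -3.709 \cdot 10^{5}$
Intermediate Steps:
$r = \frac{186575}{4}$ ($r = \left(- \frac{1}{4}\right) \left(-186575\right) = \frac{186575}{4} \approx 46644.0$)
$Z = - \frac{279163}{4}$ ($Z = -23147 - \frac{186575}{4} = - \frac{279163}{4} \approx -69791.0$)
$Z - k = - \frac{279163}{4} - 301105 = - \frac{1483583}{4}$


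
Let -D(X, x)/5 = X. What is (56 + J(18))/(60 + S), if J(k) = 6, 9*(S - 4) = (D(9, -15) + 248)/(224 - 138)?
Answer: 47988/49739 ≈ 0.96480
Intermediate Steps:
D(X, x) = -5*X
S = 3299/774 (S = 4 + ((-5*9 + 248)/(224 - 138))/9 = 4 + ((-45 + 248)/86)/9 = 4 + (203*(1/86))/9 = 4 + (1/9)*(203/86) = 4 + 203/774 = 3299/774 ≈ 4.2623)
(56 + J(18))/(60 + S) = (56 + 6)/(60 + 3299/774) = 62/(49739/774) = 62*(774/49739) = 47988/49739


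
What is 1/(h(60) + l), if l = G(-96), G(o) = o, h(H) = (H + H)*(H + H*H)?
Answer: 1/439104 ≈ 2.2774e-6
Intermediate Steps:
h(H) = 2*H*(H + H²) (h(H) = (2*H)*(H + H²) = 2*H*(H + H²))
l = -96
1/(h(60) + l) = 1/(2*60²*(1 + 60) - 96) = 1/(2*3600*61 - 96) = 1/(439200 - 96) = 1/439104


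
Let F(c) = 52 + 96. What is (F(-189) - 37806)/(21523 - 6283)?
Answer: -18829/7620 ≈ -2.4710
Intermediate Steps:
F(c) = 148
(F(-189) - 37806)/(21523 - 6283) = (148 - 37806)/(21523 - 6283) = -37658/15240 = -37658*1/15240 = -18829/7620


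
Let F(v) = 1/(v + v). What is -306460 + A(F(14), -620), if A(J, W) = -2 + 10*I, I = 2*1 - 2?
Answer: -306462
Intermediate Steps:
F(v) = 1/(2*v)
I = 0 (I = 2 - 2 = 0)
A(J, W) = -2 (A(J, W) = -2 + 10*0 = -2 + 0 = -2)
-306460 + A(F(14), -620) = -306460 - 2 = -306462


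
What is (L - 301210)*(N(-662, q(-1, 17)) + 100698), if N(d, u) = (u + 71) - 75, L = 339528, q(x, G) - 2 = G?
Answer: 3859120734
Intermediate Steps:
q(x, G) = 2 + G
N(d, u) = -4 + u (N(d, u) = (71 + u) - 75 = -4 + u)
(L - 301210)*(N(-662, q(-1, 17)) + 100698) = (339528 - 301210)*((-4 + (2 + 17)) + 100698) = 38318*((-4 + 19) + 100698) = 38318*(15 + 100698) = 38318*100713 = 3859120734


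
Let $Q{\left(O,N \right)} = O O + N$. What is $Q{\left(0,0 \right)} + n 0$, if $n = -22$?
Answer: $0$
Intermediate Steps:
$Q{\left(O,N \right)} = N + O^{2}$ ($Q{\left(O,N \right)} = O^{2} + N = N + O^{2}$)
$Q{\left(0,0 \right)} + n 0 = \left(0 + 0^{2}\right) - 0 = \left(0 + 0\right) + 0 = 0 + 0 = 0$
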